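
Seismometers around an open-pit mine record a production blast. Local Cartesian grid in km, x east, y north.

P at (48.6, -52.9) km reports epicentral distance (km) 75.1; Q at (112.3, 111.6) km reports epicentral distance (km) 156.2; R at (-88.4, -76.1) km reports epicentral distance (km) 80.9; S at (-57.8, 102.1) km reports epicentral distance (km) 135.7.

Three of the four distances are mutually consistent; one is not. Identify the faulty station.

Solve using three stations at a time. Using P, R, S (subtract circle equations pairwise → linear system) gives (x, y) ≈ (-22.6, -29.0).
Distances from that point to each station vs reported:
  P: calculated 75.1 vs reported 75.1 → residual 0.0 km
  Q: calculated 194.8 vs reported 156.2 → residual 38.6 km
  R: calculated 80.9 vs reported 80.9 → residual 0.0 km
  S: calculated 135.7 vs reported 135.7 → residual 0.0 km
P, R, S are mutually consistent (residuals ≈ 0); Q is off by 38.6 km.

Q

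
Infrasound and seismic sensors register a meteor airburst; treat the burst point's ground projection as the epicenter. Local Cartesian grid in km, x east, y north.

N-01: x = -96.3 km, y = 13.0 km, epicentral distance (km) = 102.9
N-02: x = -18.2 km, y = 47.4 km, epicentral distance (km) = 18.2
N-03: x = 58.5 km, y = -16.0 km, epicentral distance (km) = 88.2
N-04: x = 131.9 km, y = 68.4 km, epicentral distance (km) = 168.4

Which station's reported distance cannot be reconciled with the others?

N-04

Solve using three stations at a time. Using N-01, N-02, N-03 (subtract circle equations pairwise → linear system) gives (x, y) ≈ (-0.2, 49.8).
Distances from that point to each station vs reported:
  N-01: calculated 102.9 vs reported 102.9 → residual 0.0 km
  N-02: calculated 18.1 vs reported 18.2 → residual 0.1 km
  N-03: calculated 88.2 vs reported 88.2 → residual 0.0 km
  N-04: calculated 133.4 vs reported 168.4 → residual 35.0 km
N-01, N-02, N-03 are mutually consistent (residuals ≈ 0); N-04 is off by 35.0 km.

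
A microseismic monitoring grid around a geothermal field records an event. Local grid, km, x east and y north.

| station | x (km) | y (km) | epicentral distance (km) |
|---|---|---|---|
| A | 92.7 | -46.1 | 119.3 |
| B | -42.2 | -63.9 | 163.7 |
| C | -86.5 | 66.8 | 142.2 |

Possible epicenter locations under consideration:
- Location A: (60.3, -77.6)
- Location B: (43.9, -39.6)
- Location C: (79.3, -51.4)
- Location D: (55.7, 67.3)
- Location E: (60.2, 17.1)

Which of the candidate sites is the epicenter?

For each candidate, compare |candidate − station| to the reported distance:
Location A: residuals A 74.1, B 60.3, C 63.7 → max 74.1 km
Location B: residuals A 70.1, B 74.2, C 26.1 → max 74.2 km
Location C: residuals A 104.9, B 41.6, C 61.4 → max 104.9 km
Location D: residuals A 0.0, B 0.0, C 0.0 → max 0.0 km
Location E: residuals A 48.2, B 33.1, C 12.7 → max 48.2 km
Only Location D has all residuals ≈ 0.

Location D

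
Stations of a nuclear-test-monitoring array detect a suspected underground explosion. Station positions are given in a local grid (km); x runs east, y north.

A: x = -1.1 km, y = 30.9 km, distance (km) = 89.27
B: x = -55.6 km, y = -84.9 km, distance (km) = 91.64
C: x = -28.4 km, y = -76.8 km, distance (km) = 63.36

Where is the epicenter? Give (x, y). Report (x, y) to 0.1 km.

Circle about each station: (x + 1.1)² + (y − 30.9)² = 89.27²; (x + 55.6)² + (y + 84.9)² = 91.64²; (x + 28.4)² + (y + 76.8)² = 63.36².
Subtracting the A equation from the B and C equations removes the quadratic terms:
-109.0 x − 231.6 y = 8914.59
-54.6 x − 215.4 y = 9703.42
Solving the 2×2 system: x ≈ 30.2, y ≈ -52.7 km.

30.2 km east, -52.7 km north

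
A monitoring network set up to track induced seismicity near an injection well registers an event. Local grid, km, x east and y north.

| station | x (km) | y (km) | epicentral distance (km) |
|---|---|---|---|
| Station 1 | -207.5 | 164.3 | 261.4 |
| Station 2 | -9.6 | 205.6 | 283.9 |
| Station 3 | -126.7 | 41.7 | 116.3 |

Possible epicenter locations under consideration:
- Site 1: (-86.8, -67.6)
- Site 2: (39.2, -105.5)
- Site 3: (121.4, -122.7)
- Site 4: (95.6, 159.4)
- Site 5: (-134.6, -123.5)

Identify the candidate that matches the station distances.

For each candidate, compare |candidate − station| to the reported distance:
Site 1: residuals Station 1 0.0, Station 2 0.0, Station 3 0.1 → max 0.1 km
Site 2: residuals Station 1 104.2, Station 2 31.0, Station 3 105.5 → max 105.5 km
Site 3: residuals Station 1 175.1, Station 2 69.6, Station 3 181.3 → max 181.3 km
Site 4: residuals Station 1 41.7, Station 2 169.0, Station 3 135.2 → max 169.0 km
Site 5: residuals Station 1 35.5, Station 2 68.1, Station 3 49.1 → max 68.1 km
Only Site 1 has all residuals ≈ 0.

Site 1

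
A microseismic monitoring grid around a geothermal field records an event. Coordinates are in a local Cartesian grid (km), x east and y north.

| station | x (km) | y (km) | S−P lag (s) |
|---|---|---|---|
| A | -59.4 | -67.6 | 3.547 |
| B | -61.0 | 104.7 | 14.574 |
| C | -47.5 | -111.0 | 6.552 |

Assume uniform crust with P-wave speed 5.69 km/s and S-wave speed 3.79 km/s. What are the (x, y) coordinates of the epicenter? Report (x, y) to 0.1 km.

(-98.1, -56.5)

Distance from S−P lag: d = Δt · v_P v_S / (v_P − v_S) = Δt · (5.69·3.79)/(5.69−3.79) ≈ 11.3501·Δt.
So d_A = 40.26, d_B = 165.42, d_C = 74.37 km.
Circle about each station: (x + 59.4)² + (y + 67.6)² = 40.26²; (x + 61.0)² + (y − 104.7)² = 165.42²; (x + 47.5)² + (y + 111.0)² = 74.37².
Subtracting pairs of circle equations eliminates x²+y² and gives linear equations (the radical axes):
-3.2 x + 344.6 y = -19157.94
23.8 x − 86.8 y = 2569.10
Solving the 2×2 system: x ≈ -98.1, y ≈ -56.5 km.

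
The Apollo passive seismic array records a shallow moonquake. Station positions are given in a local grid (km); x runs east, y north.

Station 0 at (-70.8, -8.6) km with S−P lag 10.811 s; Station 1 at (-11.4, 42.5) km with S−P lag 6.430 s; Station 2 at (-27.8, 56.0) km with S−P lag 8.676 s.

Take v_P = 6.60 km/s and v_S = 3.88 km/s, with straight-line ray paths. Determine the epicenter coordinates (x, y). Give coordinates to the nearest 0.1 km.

Distance from S−P lag: d = Δt · v_P v_S / (v_P − v_S) = Δt · (6.60·3.88)/(6.60−3.88) ≈ 9.4147·Δt.
So d_Station 0 = 101.78, d_Station 1 = 60.54, d_Station 2 = 81.68 km.
Circle about each station: (x + 70.8)² + (y + 8.6)² = 101.78²; (x + 11.4)² + (y − 42.5)² = 60.54²; (x + 27.8)² + (y − 56.0)² = 81.68².
Subtracting the Station 0 equation from the Station 1 and Station 2 equations removes the quadratic terms:
118.8 x + 102.2 y = 3543.69
86.0 x + 129.2 y = 2509.79
Solving the 2×2 system: x ≈ 30.7, y ≈ -1.0 km.

(30.7, -1.0)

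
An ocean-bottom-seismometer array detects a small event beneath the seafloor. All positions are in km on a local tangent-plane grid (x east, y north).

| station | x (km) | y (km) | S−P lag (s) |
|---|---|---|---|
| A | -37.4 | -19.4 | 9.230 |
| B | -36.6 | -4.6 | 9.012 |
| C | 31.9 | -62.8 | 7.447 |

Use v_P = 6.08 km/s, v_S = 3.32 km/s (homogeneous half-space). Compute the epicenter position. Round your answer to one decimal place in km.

Distance from S−P lag: d = Δt · v_P v_S / (v_P − v_S) = Δt · (6.08·3.32)/(6.08−3.32) ≈ 7.3136·Δt.
So d_A = 67.50, d_B = 65.91, d_C = 54.46 km.
Circle about each station: (x + 37.4)² + (y + 19.4)² = 67.50²; (x + 36.6)² + (y + 4.6)² = 65.91²; (x − 31.9)² + (y + 62.8)² = 54.46².
Subtracting the A equation from the B and C equations removes the quadratic terms:
1.6 x + 29.6 y = -202.28
138.6 x − 86.8 y = 4776.69
Solving the 2×2 system: x ≈ 29.2, y ≈ -8.4 km.
Check against A (with the unrounded x, y): √((x + 37.4)²+(y + 19.4)²) = 67.50 ≈ 67.50 km. ✓

x ≈ 29.2 km, y ≈ -8.4 km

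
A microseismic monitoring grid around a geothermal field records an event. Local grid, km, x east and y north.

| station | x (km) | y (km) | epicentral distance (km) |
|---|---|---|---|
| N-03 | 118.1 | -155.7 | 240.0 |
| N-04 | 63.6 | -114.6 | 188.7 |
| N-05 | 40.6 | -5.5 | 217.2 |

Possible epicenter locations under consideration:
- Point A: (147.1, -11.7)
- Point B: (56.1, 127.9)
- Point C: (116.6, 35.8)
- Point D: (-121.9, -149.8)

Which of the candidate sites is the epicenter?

Point D

For each candidate, compare |candidate − station| to the reported distance:
Point A: residuals N-03 93.1, N-04 56.2, N-05 110.5 → max 110.5 km
Point B: residuals N-03 50.3, N-04 53.9, N-05 82.9 → max 82.9 km
Point C: residuals N-03 48.5, N-04 29.2, N-05 130.7 → max 130.7 km
Point D: residuals N-03 0.1, N-04 0.1, N-05 0.1 → max 0.1 km
Only Point D has all residuals ≈ 0.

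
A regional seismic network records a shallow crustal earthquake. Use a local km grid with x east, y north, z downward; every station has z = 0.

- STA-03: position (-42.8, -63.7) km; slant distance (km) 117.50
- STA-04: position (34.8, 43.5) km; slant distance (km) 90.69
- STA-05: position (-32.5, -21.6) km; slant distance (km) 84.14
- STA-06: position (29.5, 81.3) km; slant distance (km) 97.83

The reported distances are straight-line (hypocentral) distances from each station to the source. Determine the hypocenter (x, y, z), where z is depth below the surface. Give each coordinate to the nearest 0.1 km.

Each station gives a sphere (x−x_i)² + (y−y_i)² + z² = d_i² (stations at z=0).
Subtracting the STA-03 sphere from STA-04 and STA-05: z² cancels, leaving linear equations in x and y:
155.2 x + 214.4 y = 2795.33
20.6 x + 84.2 y = 2359.99
Solving: x ≈ -31.281, y ≈ 35.681 km (keep extra digits for the depth step; rounded: -31.3, 35.7).
Then from the STA-03 sphere: z² = 117.50² − (x + 42.8)² − (y + 63.7)² with x = -31.281, y = 35.681, so z ≈ 61.620 ≈ 61.6 km.
Check against STA-06 (with the unrounded solution): distance 97.84 ≈ 97.83 km. ✓

x ≈ -31.3 km, y ≈ 35.7 km, depth ≈ 61.6 km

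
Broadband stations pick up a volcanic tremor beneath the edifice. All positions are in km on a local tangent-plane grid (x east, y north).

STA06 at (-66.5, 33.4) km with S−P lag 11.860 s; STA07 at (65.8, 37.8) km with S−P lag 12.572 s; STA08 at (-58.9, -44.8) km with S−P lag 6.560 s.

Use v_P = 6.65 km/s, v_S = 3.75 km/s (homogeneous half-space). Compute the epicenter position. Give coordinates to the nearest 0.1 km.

x ≈ -2.5 km, y ≈ -46.0 km

Distance from S−P lag: d = Δt · v_P v_S / (v_P − v_S) = Δt · (6.65·3.75)/(6.65−3.75) ≈ 8.5991·Δt.
So d_STA06 = 101.99, d_STA07 = 108.11, d_STA08 = 56.41 km.
Circle about each station: (x + 66.5)² + (y − 33.4)² = 101.99²; (x − 65.8)² + (y − 37.8)² = 108.11²; (x + 58.9)² + (y + 44.8)² = 56.41².
Subtracting pairs of circle equations eliminates x²+y² and gives linear equations (the radical axes):
264.6 x + 8.8 y = -1065.14
15.2 x − 156.4 y = 7158.31
Solving the 2×2 system: x ≈ -2.5, y ≈ -46.0 km.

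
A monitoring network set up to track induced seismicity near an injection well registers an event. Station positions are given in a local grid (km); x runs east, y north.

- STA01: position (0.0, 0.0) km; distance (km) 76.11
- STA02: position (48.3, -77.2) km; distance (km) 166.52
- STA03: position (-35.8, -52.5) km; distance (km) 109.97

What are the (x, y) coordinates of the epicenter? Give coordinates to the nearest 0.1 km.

Circle about each station: x² + y² = 76.11²; (x − 48.3)² + (y + 77.2)² = 166.52²; (x + 35.8)² + (y + 52.5)² = 109.97².
Subtracting the STA01 equation from the STA02 and STA03 equations removes the quadratic terms:
96.6 x − 154.4 y = -13643.45
-71.6 x − 105.0 y = -2262.78
Solving the 2×2 system: x ≈ -51.1, y ≈ 56.4 km.

x ≈ -51.1 km, y ≈ 56.4 km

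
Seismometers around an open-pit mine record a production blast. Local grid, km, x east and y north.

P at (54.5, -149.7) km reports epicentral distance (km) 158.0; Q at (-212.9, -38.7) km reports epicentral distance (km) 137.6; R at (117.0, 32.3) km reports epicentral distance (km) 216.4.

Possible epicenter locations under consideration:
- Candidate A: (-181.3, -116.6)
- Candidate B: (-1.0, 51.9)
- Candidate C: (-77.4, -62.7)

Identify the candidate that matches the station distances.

For each candidate, compare |candidate − station| to the reported distance:
Candidate A: residuals P 80.1, Q 53.5, R 117.0 → max 117.0 km
Candidate B: residuals P 51.1, Q 92.9, R 96.8 → max 96.8 km
Candidate C: residuals P 0.0, Q 0.0, R 0.0 → max 0.0 km
Only Candidate C has all residuals ≈ 0.

Candidate C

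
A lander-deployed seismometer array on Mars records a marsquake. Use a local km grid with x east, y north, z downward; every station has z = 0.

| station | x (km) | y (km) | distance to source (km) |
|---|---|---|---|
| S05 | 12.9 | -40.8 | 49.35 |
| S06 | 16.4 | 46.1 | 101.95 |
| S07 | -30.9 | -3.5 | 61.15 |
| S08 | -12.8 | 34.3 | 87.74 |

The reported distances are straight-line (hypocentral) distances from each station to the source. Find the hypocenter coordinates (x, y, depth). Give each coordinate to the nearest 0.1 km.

x ≈ -11.1 km, y ≈ -42.1 km, depth ≈ 43.1 km

Each station gives a sphere (x−x_i)² + (y−y_i)² + z² = d_i² (stations at z=0).
Subtracting the S05 sphere from S06 and S07: z² cancels, leaving linear equations in x and y:
7.0 x + 173.8 y = -7395.26
-87.6 x + 74.6 y = -2167.89
Solving: x ≈ -11.107, y ≈ -42.103 km (keep extra digits for the depth step; rounded: -11.1, -42.1).
Then from the S05 sphere: z² = 49.35² − (x − 12.9)² − (y + 40.8)² with x = -11.107, y = -42.103, so z ≈ 43.097 ≈ 43.1 km.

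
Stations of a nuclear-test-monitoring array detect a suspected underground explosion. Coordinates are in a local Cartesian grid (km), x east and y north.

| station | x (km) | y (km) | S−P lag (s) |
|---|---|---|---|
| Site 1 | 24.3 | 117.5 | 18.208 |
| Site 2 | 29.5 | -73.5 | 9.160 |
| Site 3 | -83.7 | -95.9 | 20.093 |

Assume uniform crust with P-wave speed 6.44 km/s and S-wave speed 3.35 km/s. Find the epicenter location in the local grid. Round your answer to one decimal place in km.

x ≈ 26.9 km, y ≈ -9.6 km

Distance from S−P lag: d = Δt · v_P v_S / (v_P − v_S) = Δt · (6.44·3.35)/(6.44−3.35) ≈ 6.9819·Δt.
So d_Site 1 = 127.13, d_Site 2 = 63.95, d_Site 3 = 140.29 km.
Circle about each station: (x − 24.3)² + (y − 117.5)² = 127.13²; (x − 29.5)² + (y + 73.5)² = 63.95²; (x + 83.7)² + (y + 95.9)² = 140.29².
Subtracting the Site 1 equation from the Site 2 and Site 3 equations removes the quadratic terms:
10.4 x − 382.0 y = 3948.19
-216.0 x − 426.8 y = -1713.49
Solving the 2×2 system: x ≈ 26.9, y ≈ -9.6 km.
Check against Site 1 (with the unrounded x, y): √((x − 24.3)²+(y − 117.5)²) = 127.13 ≈ 127.13 km. ✓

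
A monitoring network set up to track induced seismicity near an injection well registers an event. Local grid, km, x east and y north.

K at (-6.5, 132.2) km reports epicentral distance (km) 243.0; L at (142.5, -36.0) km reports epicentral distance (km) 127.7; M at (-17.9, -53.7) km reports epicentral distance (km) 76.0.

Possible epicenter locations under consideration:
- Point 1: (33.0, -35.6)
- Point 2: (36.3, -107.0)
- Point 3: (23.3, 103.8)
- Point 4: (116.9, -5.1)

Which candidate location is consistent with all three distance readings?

Point 2

For each candidate, compare |candidate − station| to the reported distance:
Point 1: residuals K 70.6, L 18.2, M 22.0 → max 70.6 km
Point 2: residuals K 0.0, L 0.0, M 0.0 → max 0.0 km
Point 3: residuals K 201.8, L 56.0, M 86.8 → max 201.8 km
Point 4: residuals K 58.4, L 87.6, M 67.3 → max 87.6 km
Only Point 2 has all residuals ≈ 0.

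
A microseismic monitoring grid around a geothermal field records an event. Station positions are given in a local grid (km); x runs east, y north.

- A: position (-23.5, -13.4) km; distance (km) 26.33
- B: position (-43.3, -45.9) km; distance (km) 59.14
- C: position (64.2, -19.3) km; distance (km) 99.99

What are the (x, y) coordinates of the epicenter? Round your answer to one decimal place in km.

Circle about each station: (x + 23.5)² + (y + 13.4)² = 26.33²; (x + 43.3)² + (y + 45.9)² = 59.14²; (x − 64.2)² + (y + 19.3)² = 99.99².
Subtracting pairs of circle equations eliminates x²+y² and gives linear equations (the radical axes):
-39.6 x − 65.0 y = 445.62
175.4 x − 11.8 y = -5542.41
Solving the 2×2 system: x ≈ -30.8, y ≈ 11.9 km.

x ≈ -30.8 km, y ≈ 11.9 km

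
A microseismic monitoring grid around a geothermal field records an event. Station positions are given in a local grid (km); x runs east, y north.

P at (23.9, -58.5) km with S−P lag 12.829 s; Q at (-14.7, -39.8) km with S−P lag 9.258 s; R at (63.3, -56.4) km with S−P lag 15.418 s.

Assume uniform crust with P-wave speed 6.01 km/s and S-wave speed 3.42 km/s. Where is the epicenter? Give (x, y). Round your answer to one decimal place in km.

Distance from S−P lag: d = Δt · v_P v_S / (v_P − v_S) = Δt · (6.01·3.42)/(6.01−3.42) ≈ 7.9360·Δt.
So d_P = 101.81, d_Q = 73.47, d_R = 122.36 km.
Circle about each station: (x − 23.9)² + (y + 58.5)² = 101.81²; (x + 14.7)² + (y + 39.8)² = 73.47²; (x − 63.3)² + (y + 56.4)² = 122.36².
Subtracting the P equation from the Q and R equations removes the quadratic terms:
-77.2 x + 37.4 y = 2774.11
78.8 x + 4.2 y = -1412.30
Solving the 2×2 system: x ≈ -19.7, y ≈ 33.5 km.
Check against P (with the unrounded x, y): √((x − 23.9)²+(y + 58.5)²) = 101.81 ≈ 101.81 km. ✓

-19.7 km east, 33.5 km north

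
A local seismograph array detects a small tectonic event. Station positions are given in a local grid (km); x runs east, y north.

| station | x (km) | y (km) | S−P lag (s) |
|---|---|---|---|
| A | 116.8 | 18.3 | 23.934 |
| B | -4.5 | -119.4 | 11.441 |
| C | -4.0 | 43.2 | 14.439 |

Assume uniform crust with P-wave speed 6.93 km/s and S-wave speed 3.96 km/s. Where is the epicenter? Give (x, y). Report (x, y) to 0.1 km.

-90.7 km east, -58.2 km north

Distance from S−P lag: d = Δt · v_P v_S / (v_P − v_S) = Δt · (6.93·3.96)/(6.93−3.96) ≈ 9.2400·Δt.
So d_A = 221.15, d_B = 105.71, d_C = 133.42 km.
Circle about each station: (x − 116.8)² + (y − 18.3)² = 221.15²; (x + 4.5)² + (y + 119.4)² = 105.71²; (x + 4.0)² + (y − 43.2)² = 133.42².
Subtracting the A equation from the B and C equations removes the quadratic terms:
-242.6 x − 275.4 y = 38032.20
-241.6 x + 49.8 y = 19011.54
Solving the 2×2 system: x ≈ -90.7, y ≈ -58.2 km.
Check against A (with the unrounded x, y): √((x − 116.8)²+(y − 18.3)²) = 221.15 ≈ 221.15 km. ✓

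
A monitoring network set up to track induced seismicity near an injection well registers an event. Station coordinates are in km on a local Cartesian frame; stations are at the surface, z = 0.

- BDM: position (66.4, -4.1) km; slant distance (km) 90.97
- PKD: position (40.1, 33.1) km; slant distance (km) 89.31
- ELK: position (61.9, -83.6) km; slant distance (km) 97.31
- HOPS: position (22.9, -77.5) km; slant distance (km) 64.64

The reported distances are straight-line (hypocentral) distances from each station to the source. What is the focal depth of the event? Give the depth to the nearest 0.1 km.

Each station gives a sphere (x−x_i)² + (y−y_i)² + z² = d_i² (stations at z=0).
Subtracting the BDM sphere from PKD and ELK: z² cancels, leaving linear equations in x and y:
-52.6 x + 74.4 y = -1422.89
-9.0 x − 159.0 y = 5201.10
Solving: x ≈ -17.793, y ≈ -31.704 km (keep extra digits for the depth step; rounded: -17.8, -31.7).
Then from the BDM sphere: z² = 90.97² − (x − 66.4)² − (y + 4.1)² with x = -17.793, y = -31.704, so z ≈ 20.618 ≈ 20.6 km.

20.6 km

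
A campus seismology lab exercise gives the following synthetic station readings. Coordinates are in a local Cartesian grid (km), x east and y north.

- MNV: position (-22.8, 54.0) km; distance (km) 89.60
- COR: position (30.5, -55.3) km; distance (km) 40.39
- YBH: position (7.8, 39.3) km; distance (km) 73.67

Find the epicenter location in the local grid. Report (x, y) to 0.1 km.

-3.5 km east, -33.5 km north

Circle about each station: (x + 22.8)² + (y − 54.0)² = 89.60²; (x − 30.5)² + (y + 55.3)² = 40.39²; (x − 7.8)² + (y − 39.3)² = 73.67².
Subtracting pairs of circle equations eliminates x²+y² and gives linear equations (the radical axes):
106.6 x − 218.6 y = 6949.31
61.2 x − 29.4 y = 770.38
Solving the 2×2 system: x ≈ -3.5, y ≈ -33.5 km.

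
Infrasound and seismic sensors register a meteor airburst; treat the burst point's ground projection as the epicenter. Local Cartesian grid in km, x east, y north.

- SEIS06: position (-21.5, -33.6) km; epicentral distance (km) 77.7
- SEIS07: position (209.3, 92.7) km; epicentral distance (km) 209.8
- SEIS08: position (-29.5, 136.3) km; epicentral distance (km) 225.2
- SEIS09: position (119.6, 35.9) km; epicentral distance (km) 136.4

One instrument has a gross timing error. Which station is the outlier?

SEIS07

Solve using three stations at a time. Using SEIS06, SEIS08, SEIS09 (subtract circle equations pairwise → linear system) gives (x, y) ≈ (43.0, -76.9).
Distances from that point to each station vs reported:
  SEIS06: calculated 77.7 vs reported 77.7 → residual 0.0 km
  SEIS07: calculated 237.6 vs reported 209.8 → residual 27.8 km
  SEIS08: calculated 225.2 vs reported 225.2 → residual 0.0 km
  SEIS09: calculated 136.4 vs reported 136.4 → residual 0.0 km
SEIS06, SEIS08, SEIS09 are mutually consistent (residuals ≈ 0); SEIS07 is off by 27.8 km.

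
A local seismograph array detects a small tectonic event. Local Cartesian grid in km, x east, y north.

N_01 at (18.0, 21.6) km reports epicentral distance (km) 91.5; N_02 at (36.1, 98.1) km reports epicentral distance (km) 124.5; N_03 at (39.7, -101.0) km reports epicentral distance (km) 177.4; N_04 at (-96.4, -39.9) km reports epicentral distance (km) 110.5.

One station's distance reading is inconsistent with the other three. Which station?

Solve using three stations at a time. Using N_01, N_02, N_03 (subtract circle equations pairwise → linear system) gives (x, y) ≈ (-71.9, 36.7).
Distances from that point to each station vs reported:
  N_01: calculated 91.1 vs reported 91.5 → residual 0.4 km
  N_02: calculated 124.2 vs reported 124.5 → residual 0.3 km
  N_03: calculated 177.2 vs reported 177.4 → residual 0.2 km
  N_04: calculated 80.4 vs reported 110.5 → residual 30.1 km
N_01, N_02, N_03 are mutually consistent (residuals ≈ 0); N_04 is off by 30.1 km.

N_04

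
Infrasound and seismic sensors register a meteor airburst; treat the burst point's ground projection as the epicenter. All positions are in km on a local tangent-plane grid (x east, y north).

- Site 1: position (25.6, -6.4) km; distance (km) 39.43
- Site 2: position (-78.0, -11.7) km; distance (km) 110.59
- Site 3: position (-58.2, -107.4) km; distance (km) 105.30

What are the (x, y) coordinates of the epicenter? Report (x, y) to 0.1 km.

27.2 km east, -45.8 km north

Circle about each station: (x − 25.6)² + (y + 6.4)² = 39.43²; (x + 78.0)² + (y + 11.7)² = 110.59²; (x + 58.2)² + (y + 107.4)² = 105.30².
Subtracting the Site 1 equation from the Site 2 and Site 3 equations removes the quadratic terms:
-207.2 x − 10.6 y = -5150.85
-167.6 x − 202.0 y = 4692.31
Solving the 2×2 system: x ≈ 27.2, y ≈ -45.8 km.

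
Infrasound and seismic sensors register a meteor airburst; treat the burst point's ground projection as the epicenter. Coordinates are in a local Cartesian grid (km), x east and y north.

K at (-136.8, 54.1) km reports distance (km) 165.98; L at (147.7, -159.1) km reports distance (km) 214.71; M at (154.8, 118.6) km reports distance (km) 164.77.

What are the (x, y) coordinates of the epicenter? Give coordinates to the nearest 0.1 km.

Circle about each station: (x + 136.8)² + (y − 54.1)² = 165.98²; (x − 147.7)² + (y + 159.1)² = 214.71²; (x − 154.8)² + (y − 118.6)² = 164.77².
Subtracting the K equation from the L and M equations removes the quadratic terms:
569.0 x − 426.4 y = 6936.03
583.2 x + 129.0 y = 16788.16
Solving the 2×2 system: x ≈ 25.0, y ≈ 17.1 km.

(25.0, 17.1)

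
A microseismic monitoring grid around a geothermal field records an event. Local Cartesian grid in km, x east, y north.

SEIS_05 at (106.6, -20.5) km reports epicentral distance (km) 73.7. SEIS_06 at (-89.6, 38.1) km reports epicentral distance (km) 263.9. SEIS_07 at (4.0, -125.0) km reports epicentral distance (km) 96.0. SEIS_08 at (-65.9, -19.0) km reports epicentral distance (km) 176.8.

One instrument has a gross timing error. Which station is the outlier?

SEIS_06

Solve using three stations at a time. Using SEIS_05, SEIS_07, SEIS_08 (subtract circle equations pairwise → linear system) gives (x, y) ≈ (94.6, -93.2).
Distances from that point to each station vs reported:
  SEIS_05: calculated 73.7 vs reported 73.7 → residual 0.0 km
  SEIS_06: calculated 226.2 vs reported 263.9 → residual 37.7 km
  SEIS_07: calculated 96.0 vs reported 96.0 → residual 0.0 km
  SEIS_08: calculated 176.8 vs reported 176.8 → residual 0.0 km
SEIS_05, SEIS_07, SEIS_08 are mutually consistent (residuals ≈ 0); SEIS_06 is off by 37.7 km.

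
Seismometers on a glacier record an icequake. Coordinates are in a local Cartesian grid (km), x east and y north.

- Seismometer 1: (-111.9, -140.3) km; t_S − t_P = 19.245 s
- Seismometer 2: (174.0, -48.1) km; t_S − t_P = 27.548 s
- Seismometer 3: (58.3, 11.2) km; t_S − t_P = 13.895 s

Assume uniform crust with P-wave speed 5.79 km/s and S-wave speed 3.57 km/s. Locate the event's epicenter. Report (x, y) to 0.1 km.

-69.1 km east, 33.7 km north

Distance from S−P lag: d = Δt · v_P v_S / (v_P − v_S) = Δt · (5.79·3.57)/(5.79−3.57) ≈ 9.3109·Δt.
So d_Seismometer 1 = 179.19, d_Seismometer 2 = 256.50, d_Seismometer 3 = 129.38 km.
Circle about each station: (x + 111.9)² + (y + 140.3)² = 179.19²; (x − 174.0)² + (y + 48.1)² = 256.50²; (x − 58.3)² + (y − 11.2)² = 129.38².
Subtracting the Seismometer 1 equation from the Seismometer 2 and Seismometer 3 equations removes the quadratic terms:
571.8 x + 184.4 y = -33299.28
340.4 x + 303.0 y = -13311.50
Solving the 2×2 system: x ≈ -69.1, y ≈ 33.7 km.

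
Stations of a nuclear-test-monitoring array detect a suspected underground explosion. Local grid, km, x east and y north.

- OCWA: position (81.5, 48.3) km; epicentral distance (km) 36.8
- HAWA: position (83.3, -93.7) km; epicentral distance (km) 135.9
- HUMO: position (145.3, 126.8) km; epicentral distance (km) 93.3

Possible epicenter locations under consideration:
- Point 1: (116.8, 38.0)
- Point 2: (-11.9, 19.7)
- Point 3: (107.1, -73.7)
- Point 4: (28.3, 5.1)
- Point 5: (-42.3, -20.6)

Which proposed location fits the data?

Point 1

For each candidate, compare |candidate − station| to the reported distance:
Point 1: residuals OCWA 0.0, HAWA 0.0, HUMO 0.0 → max 0.0 km
Point 2: residuals OCWA 60.9, HAWA 12.2, HUMO 96.9 → max 96.9 km
Point 3: residuals OCWA 87.9, HAWA 104.8, HUMO 110.8 → max 110.8 km
Point 4: residuals OCWA 31.7, HAWA 22.8, HUMO 75.5 → max 75.5 km
Point 5: residuals OCWA 104.9, HAWA 9.4, HUMO 145.3 → max 145.3 km
Only Point 1 has all residuals ≈ 0.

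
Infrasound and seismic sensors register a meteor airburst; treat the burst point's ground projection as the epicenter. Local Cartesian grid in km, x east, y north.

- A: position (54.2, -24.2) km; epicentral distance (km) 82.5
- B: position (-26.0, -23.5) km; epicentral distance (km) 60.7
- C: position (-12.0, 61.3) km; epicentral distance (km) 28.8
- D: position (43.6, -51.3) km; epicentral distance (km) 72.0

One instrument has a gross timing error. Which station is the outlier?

Solve using three stations at a time. Using A, B, C (subtract circle equations pairwise → linear system) gives (x, y) ≈ (-4.9, 33.4).
Distances from that point to each station vs reported:
  A: calculated 82.5 vs reported 82.5 → residual 0.0 km
  B: calculated 60.7 vs reported 60.7 → residual 0.0 km
  C: calculated 28.8 vs reported 28.8 → residual 0.0 km
  D: calculated 97.6 vs reported 72.0 → residual 25.6 km
A, B, C are mutually consistent (residuals ≈ 0); D is off by 25.6 km.

D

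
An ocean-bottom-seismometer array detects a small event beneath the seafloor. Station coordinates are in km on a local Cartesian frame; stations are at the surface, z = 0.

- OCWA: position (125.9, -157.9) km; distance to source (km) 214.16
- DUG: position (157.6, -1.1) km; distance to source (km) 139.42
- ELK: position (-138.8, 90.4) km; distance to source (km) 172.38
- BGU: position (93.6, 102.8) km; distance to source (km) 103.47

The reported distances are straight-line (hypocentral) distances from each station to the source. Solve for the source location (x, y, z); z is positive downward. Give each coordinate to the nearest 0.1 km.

(21.9, 29.0, 10.9)

Each station gives a sphere (x−x_i)² + (y−y_i)² + z² = d_i² (stations at z=0).
Subtracting the OCWA sphere from DUG and ELK: z² cancels, leaving linear equations in x and y:
63.4 x + 313.6 y = 10482.32
-529.4 x + 496.6 y = 2804.02
Solving: x ≈ 21.904, y ≈ 28.997 km (keep extra digits for the depth step; rounded: 21.9, 29.0).
Then from the OCWA sphere: z² = 214.16² − (x − 125.9)² − (y + 157.9)² with x = 21.904, y = 28.997, so z ≈ 10.902 ≈ 10.9 km.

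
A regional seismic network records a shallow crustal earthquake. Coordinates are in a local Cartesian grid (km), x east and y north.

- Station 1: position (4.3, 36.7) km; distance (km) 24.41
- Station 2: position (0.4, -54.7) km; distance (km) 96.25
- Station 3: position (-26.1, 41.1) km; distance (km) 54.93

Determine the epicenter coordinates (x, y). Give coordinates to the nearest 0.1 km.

(28.7, 37.3)

Circle about each station: (x − 4.3)² + (y − 36.7)² = 24.41²; (x − 0.4)² + (y + 54.7)² = 96.25²; (x + 26.1)² + (y − 41.1)² = 54.93².
Subtracting the Station 1 equation from the Station 2 and Station 3 equations removes the quadratic terms:
-7.8 x − 182.8 y = -7041.34
-60.8 x + 8.8 y = -1416.42
Solving the 2×2 system: x ≈ 28.7, y ≈ 37.3 km.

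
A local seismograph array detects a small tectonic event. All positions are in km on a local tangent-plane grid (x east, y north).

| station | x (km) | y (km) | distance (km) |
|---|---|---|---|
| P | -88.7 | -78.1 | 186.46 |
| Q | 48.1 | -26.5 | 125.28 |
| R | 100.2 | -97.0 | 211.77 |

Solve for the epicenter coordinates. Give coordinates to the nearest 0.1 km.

Circle about each station: (x + 88.7)² + (y + 78.1)² = 186.46²; (x − 48.1)² + (y + 26.5)² = 125.28²; (x − 100.2)² + (y + 97.0)² = 211.77².
Subtracting the P equation from the Q and R equations removes the quadratic terms:
273.6 x + 103.2 y = 8120.81
377.8 x − 37.8 y = -4597.46
Solving the 2×2 system: x ≈ -3.4, y ≈ 87.7 km.

-3.4 km east, 87.7 km north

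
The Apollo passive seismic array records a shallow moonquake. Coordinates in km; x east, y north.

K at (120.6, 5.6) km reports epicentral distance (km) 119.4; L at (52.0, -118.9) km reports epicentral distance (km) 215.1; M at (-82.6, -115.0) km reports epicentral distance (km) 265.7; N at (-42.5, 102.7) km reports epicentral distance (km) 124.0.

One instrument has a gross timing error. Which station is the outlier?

K

Solve using three stations at a time. Using L, M, N (subtract circle equations pairwise → linear system) gives (x, y) ≈ (81.2, 94.2).
Distances from that point to each station vs reported:
  K: calculated 97.0 vs reported 119.4 → residual 22.4 km
  L: calculated 215.1 vs reported 215.1 → residual 0.0 km
  M: calculated 265.7 vs reported 265.7 → residual 0.0 km
  N: calculated 124.0 vs reported 124.0 → residual 0.0 km
L, M, N are mutually consistent (residuals ≈ 0); K is off by 22.4 km.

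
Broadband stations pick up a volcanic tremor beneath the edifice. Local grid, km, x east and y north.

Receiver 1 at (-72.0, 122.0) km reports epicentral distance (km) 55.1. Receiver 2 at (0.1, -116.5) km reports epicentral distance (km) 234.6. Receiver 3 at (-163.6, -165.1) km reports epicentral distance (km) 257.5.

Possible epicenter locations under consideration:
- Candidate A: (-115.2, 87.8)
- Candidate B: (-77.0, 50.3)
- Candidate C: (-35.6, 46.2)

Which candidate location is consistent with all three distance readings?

Candidate A

For each candidate, compare |candidate − station| to the reported distance:
Candidate A: residuals Receiver 1 0.0, Receiver 2 0.0, Receiver 3 0.0 → max 0.0 km
Candidate B: residuals Receiver 1 16.8, Receiver 2 50.8, Receiver 3 25.3 → max 50.8 km
Candidate C: residuals Receiver 1 29.0, Receiver 2 68.0, Receiver 3 10.5 → max 68.0 km
Only Candidate A has all residuals ≈ 0.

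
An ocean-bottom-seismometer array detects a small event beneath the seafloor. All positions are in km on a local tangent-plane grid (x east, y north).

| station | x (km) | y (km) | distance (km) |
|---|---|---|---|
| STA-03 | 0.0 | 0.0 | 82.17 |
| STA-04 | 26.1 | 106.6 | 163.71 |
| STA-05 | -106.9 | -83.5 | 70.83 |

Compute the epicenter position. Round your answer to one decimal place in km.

(-80.2, -17.9)

Circle about each station: x² + y² = 82.17²; (x − 26.1)² + (y − 106.6)² = 163.71²; (x + 106.9)² + (y + 83.5)² = 70.83².
Subtracting pairs of circle equations eliminates x²+y² and gives linear equations (the radical axes):
52.2 x + 213.2 y = -8004.29
-213.8 x − 167.0 y = 20134.88
Solving the 2×2 system: x ≈ -80.2, y ≈ -17.9 km.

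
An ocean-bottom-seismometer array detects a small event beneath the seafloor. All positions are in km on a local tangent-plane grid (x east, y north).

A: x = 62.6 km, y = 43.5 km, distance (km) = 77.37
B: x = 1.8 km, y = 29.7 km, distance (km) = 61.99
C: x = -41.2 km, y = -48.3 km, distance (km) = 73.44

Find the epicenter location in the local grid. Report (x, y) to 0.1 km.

(28.8, -26.1)

Circle about each station: (x − 62.6)² + (y − 43.5)² = 77.37²; (x − 1.8)² + (y − 29.7)² = 61.99²; (x + 41.2)² + (y + 48.3)² = 73.44².
Subtracting the A equation from the B and C equations removes the quadratic terms:
-121.6 x − 27.6 y = -2782.32
-207.6 x − 183.6 y = -1188.00
Solving the 2×2 system: x ≈ 28.8, y ≈ -26.1 km.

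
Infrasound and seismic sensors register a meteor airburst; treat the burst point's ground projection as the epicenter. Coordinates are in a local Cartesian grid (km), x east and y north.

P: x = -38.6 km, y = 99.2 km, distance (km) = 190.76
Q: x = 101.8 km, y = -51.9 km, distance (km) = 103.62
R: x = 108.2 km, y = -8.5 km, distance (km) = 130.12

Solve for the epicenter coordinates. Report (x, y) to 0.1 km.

(4.2, -86.7)

Circle about each station: (x + 38.6)² + (y − 99.2)² = 190.76²; (x − 101.8)² + (y + 51.9)² = 103.62²; (x − 108.2)² + (y + 8.5)² = 130.12².
Subtracting pairs of circle equations eliminates x²+y² and gives linear equations (the radical axes):
280.8 x − 302.2 y = 27378.52
293.6 x − 215.4 y = 19907.05
Solving the 2×2 system: x ≈ 4.2, y ≈ -86.7 km.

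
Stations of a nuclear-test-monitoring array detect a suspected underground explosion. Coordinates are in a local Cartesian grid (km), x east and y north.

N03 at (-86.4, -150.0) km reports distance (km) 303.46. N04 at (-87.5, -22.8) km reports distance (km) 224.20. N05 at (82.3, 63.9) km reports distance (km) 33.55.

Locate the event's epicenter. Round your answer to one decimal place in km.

(111.9, 79.7)

Circle about each station: (x + 86.4)² + (y + 150.0)² = 303.46²; (x + 87.5)² + (y + 22.8)² = 224.20²; (x − 82.3)² + (y − 63.9)² = 33.55².
Subtracting the N03 equation from the N04 and N05 equations removes the quadratic terms:
-2.2 x + 254.4 y = 20033.46
337.4 x + 427.8 y = 71853.91
Solving the 2×2 system: x ≈ 111.9, y ≈ 79.7 km.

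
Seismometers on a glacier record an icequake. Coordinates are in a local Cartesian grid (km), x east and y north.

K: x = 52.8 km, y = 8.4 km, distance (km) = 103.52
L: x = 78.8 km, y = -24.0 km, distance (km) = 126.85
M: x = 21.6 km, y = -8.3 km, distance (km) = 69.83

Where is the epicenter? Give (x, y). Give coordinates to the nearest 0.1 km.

(-47.8, -16.0)

Circle about each station: (x − 52.8)² + (y − 8.4)² = 103.52²; (x − 78.8)² + (y + 24.0)² = 126.85²; (x − 21.6)² + (y + 8.3)² = 69.83².
Subtracting the K equation from the L and M equations removes the quadratic terms:
52.0 x − 64.8 y = -1447.49
-62.4 x − 33.4 y = 3517.21
Solving the 2×2 system: x ≈ -47.8, y ≈ -16.0 km.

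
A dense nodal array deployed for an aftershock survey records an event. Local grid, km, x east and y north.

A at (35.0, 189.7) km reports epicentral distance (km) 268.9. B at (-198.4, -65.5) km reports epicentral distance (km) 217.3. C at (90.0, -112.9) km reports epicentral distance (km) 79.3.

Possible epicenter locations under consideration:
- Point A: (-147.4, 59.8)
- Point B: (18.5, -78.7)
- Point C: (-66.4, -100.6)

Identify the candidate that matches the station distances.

Point B

For each candidate, compare |candidate − station| to the reported distance:
Point A: residuals A 45.0, B 82.0, C 214.3 → max 214.3 km
Point B: residuals A 0.0, B 0.0, C 0.0 → max 0.0 km
Point C: residuals A 38.6, B 80.7, C 77.6 → max 80.7 km
Only Point B has all residuals ≈ 0.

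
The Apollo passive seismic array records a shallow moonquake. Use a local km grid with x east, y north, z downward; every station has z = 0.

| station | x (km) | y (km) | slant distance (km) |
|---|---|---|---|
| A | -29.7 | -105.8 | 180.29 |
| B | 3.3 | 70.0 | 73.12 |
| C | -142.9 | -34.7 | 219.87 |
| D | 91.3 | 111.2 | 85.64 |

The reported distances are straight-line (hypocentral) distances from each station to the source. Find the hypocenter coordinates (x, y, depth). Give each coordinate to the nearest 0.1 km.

(56.8, 46.2, 43.8)

Each station gives a sphere (x−x_i)² + (y−y_i)² + z² = d_i² (stations at z=0).
Subtracting the A sphere from B and C: z² cancels, leaving linear equations in x and y:
66.0 x + 351.6 y = 19993.11
-226.4 x + 142.2 y = -6289.56
Solving: x ≈ 56.799, y ≈ 46.201 km (keep extra digits for the depth step; rounded: 56.8, 46.2).
Then from the A sphere: z² = 180.29² − (x + 29.7)² − (y + 105.8)² with x = 56.799, y = 46.201, so z ≈ 43.796 ≈ 43.8 km.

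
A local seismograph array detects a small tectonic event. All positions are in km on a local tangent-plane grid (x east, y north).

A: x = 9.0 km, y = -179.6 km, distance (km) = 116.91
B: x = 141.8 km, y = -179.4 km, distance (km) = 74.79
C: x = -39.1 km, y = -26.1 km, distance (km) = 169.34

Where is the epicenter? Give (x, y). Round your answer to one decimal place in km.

105.7 km east, -113.9 km north

Circle about each station: (x − 9.0)² + (y + 179.6)² = 116.91²; (x − 141.8)² + (y + 179.4)² = 74.79²; (x + 39.1)² + (y + 26.1)² = 169.34².
Subtracting pairs of circle equations eliminates x²+y² and gives linear equations (the radical axes):
265.6 x + 0.4 y = 28028.84
-96.2 x + 307.0 y = -45135.23
Solving the 2×2 system: x ≈ 105.7, y ≈ -113.9 km.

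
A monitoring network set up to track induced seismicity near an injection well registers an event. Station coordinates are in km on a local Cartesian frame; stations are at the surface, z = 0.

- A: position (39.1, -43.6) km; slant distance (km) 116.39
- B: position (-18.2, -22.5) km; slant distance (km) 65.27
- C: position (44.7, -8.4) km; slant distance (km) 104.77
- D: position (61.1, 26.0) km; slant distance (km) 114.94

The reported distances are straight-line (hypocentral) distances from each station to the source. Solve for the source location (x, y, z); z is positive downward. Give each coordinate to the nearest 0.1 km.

(-49.2, 25.0, 32.3)

Each station gives a sphere (x−x_i)² + (y−y_i)² + z² = d_i² (stations at z=0).
Subtracting the A sphere from B and C: z² cancels, leaving linear equations in x and y:
-114.6 x + 42.2 y = 6694.18
11.2 x + 70.4 y = 1208.76
Solving: x ≈ -49.208, y ≈ 24.998 km (keep extra digits for the depth step; rounded: -49.2, 25.0).
Then from the A sphere: z² = 116.39² − (x − 39.1)² − (y + 43.6)² with x = -49.208, y = 24.998, so z ≈ 32.290 ≈ 32.3 km.
Check against D (with the unrounded solution): distance 114.94 ≈ 114.94 km. ✓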